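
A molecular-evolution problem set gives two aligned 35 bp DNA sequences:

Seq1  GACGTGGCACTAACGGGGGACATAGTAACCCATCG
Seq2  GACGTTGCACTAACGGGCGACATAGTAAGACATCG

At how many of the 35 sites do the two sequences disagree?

Mismatches occur at site 6 (G/T), site 18 (G/C), site 29 (C/G), site 30 (C/A).
That gives 4 mismatches out of 35 aligned sites, so the Hamming distance is 4.

4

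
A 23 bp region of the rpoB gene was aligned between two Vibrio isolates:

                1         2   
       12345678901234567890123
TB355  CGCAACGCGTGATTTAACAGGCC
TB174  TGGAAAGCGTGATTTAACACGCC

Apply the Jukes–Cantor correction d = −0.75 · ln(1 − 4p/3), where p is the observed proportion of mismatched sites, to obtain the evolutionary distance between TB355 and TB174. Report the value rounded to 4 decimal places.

0.1979

Differing sites — 1:C/T; 3:C/G; 6:C/A; 20:G/C.
p = 4/23 = 0.173913.
d = −0.75 · ln(1 − (4/3)·0.173913) = −0.75 · ln(0.768116) = −0.75 · (-0.263815) = 0.1979.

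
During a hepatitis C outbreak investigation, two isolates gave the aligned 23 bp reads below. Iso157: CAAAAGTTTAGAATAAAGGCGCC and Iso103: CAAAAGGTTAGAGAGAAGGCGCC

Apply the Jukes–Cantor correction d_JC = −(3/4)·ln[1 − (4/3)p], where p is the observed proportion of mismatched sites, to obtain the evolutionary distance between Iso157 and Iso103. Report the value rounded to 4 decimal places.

The sequences differ at positions 7 (T/G), 13 (A/G), 14 (T/A), 15 (A/G).
p = 4/23 = 0.173913.
d = −0.75 · ln(1 − (4/3)·0.173913) = −0.75 · ln(0.768116) = −0.75 · (-0.263815) = 0.1979.

0.1979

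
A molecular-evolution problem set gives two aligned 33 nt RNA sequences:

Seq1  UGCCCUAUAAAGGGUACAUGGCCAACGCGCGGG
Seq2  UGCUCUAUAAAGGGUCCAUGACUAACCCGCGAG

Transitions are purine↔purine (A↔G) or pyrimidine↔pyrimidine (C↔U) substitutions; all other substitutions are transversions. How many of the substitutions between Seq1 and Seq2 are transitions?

4

The sequences differ at positions 4 (C/U, transition), 16 (A/C, transversion), 21 (G/A, transition), 23 (C/U, transition), 27 (G/C, transversion), 32 (G/A, transition).
Of the 6 differences, 4 transitions and 2 transversions, so the answer is 4.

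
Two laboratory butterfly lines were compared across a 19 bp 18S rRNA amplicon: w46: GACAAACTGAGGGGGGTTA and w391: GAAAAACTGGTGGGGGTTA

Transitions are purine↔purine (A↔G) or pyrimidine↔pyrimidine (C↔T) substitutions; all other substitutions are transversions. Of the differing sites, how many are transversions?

Differing sites — 3:C/A (Tv); 10:A/G (Ti); 11:G/T (Tv).
Of the 3 differences, 1 transition and 2 transversions, so the answer is 2.

2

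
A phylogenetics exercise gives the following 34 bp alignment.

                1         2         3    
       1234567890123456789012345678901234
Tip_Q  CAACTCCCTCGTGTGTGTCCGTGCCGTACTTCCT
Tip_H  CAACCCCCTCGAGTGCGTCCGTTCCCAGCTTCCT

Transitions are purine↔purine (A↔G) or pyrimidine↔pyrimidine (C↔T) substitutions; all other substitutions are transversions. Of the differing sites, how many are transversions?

4

Mismatches occur at site 5 (T/C, transition), site 12 (T/A, transversion), site 16 (T/C, transition), site 23 (G/T, transversion), site 26 (G/C, transversion), site 27 (T/A, transversion), site 28 (A/G, transition).
Of the 7 differences, 3 transitions and 4 transversions, so the answer is 4.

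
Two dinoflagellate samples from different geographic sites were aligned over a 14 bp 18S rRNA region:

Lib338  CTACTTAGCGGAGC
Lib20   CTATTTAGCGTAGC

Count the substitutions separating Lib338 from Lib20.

The sequences differ at positions 4 (C/T), 11 (G/T).
That gives 2 mismatches out of 14 aligned sites, so the Hamming distance is 2.

2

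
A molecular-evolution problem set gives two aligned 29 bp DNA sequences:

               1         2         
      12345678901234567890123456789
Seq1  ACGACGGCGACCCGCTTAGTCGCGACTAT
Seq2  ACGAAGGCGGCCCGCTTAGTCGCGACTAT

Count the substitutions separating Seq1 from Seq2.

Mismatches occur at site 5 (C↔A), site 10 (A↔G).
That gives 2 mismatches out of 29 aligned sites, so the Hamming distance is 2.

2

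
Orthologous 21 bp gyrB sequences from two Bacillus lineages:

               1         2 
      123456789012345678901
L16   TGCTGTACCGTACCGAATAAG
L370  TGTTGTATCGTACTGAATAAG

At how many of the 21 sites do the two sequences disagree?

Mismatches occur at site 3 (C↔T), site 8 (C↔T), site 14 (C↔T).
That gives 3 mismatches out of 21 aligned sites, so the Hamming distance is 3.

3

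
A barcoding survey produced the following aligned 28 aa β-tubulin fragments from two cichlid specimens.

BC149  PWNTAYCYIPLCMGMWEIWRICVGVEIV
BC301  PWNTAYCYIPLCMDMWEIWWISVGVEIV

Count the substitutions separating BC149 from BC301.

3

Mismatches occur at site 14 (G/D), site 20 (R/W), site 22 (C/S).
That gives 3 mismatches out of 28 aligned sites, so the Hamming distance is 3.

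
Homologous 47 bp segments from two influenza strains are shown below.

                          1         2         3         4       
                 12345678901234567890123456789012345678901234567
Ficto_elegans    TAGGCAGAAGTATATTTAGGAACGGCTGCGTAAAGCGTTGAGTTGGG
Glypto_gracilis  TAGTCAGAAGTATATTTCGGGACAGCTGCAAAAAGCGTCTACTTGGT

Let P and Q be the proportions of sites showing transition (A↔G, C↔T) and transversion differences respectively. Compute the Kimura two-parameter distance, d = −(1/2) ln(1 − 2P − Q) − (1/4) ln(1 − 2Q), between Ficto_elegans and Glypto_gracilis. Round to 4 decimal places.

The sequences differ at positions 4 (G/T, transversion), 18 (A/C, transversion), 21 (A/G, transition), 24 (G/A, transition), 30 (G/A, transition), 31 (T/A, transversion), 39 (T/C, transition), 40 (G/T, transversion), 42 (G/C, transversion), 47 (G/T, transversion).
Of the 10 differences, 4 transitions and 6 transversions over 47 sites: P = 4/47 = 0.085106, Q = 6/47 = 0.127660.
d = −0.5·ln(0.702128) − 0.25·ln(0.744680) = −0.5·(-0.353640) − 0.25·(-0.294801) = 0.2505.

0.2505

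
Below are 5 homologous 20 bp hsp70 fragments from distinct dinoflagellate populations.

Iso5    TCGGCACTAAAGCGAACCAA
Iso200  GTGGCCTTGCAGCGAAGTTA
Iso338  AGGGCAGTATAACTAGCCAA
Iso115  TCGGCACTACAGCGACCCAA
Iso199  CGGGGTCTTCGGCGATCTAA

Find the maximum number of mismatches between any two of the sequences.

12

Pairwise Hamming distances:
  Iso5 vs Iso200: 9
  Iso5 vs Iso338: 7
  Iso5 vs Iso115: 2
  Iso5 vs Iso199: 9
  Iso200 vs Iso338: 12
  Iso200 vs Iso115: 9
  Iso200 vs Iso199: 10
  Iso338 vs Iso115: 7
  Iso338 vs Iso199: 11
  Iso115 vs Iso199: 8
The largest is 12, between Iso200 and Iso338.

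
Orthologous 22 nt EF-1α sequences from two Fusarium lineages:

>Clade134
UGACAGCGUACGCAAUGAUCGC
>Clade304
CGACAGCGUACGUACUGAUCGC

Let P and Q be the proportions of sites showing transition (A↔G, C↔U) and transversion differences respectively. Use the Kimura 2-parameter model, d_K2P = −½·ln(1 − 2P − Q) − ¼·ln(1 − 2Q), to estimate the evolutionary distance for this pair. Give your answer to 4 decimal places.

Mismatches occur at site 1 (U↔C, transition), site 13 (C↔U, transition), site 15 (A↔C, transversion).
Of the 3 differences, 2 transitions and 1 transversion over 22 sites: P = 2/22 = 0.090909, Q = 1/22 = 0.045455.
d = −0.5·ln(0.772727) − 0.25·ln(0.909090) = −0.5·(-0.257829) − 0.25·(-0.095311) = 0.1527.

0.1527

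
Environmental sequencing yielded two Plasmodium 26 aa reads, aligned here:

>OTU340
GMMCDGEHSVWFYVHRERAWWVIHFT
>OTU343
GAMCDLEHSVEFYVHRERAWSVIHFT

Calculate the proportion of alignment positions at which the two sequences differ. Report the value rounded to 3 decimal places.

0.154

Mismatches occur at site 2 (M→A), site 6 (G→L), site 11 (W→E), site 21 (W→S).
There are 4 differences over 26 sites, so p = 4/26 = 0.154.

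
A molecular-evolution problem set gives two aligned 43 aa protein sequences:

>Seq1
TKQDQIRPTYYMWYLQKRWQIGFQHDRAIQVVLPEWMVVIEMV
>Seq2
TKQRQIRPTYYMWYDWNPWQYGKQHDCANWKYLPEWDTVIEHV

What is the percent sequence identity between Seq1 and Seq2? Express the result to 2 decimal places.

Mismatches occur at site 4 (D↔R), site 15 (L↔D), site 16 (Q↔W), site 17 (K↔N), site 18 (R↔P), site 21 (I↔Y), site 23 (F↔K), site 27 (R↔C), site 29 (I↔N), site 30 (Q↔W), site 31 (V↔K), site 32 (V↔Y), site 37 (M↔D), site 38 (V↔T), site 42 (M↔H).
28 of the 43 sites match, so the percent identity is 28/43 × 100 = 65.12%.

65.12%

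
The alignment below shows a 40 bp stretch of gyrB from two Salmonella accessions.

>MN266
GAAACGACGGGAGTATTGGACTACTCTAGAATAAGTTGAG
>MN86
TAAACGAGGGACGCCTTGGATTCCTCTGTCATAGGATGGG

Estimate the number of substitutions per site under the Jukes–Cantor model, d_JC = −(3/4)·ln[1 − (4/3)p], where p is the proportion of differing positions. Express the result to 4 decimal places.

Mismatches occur at site 1 (G↔T), site 8 (C↔G), site 11 (G↔A), site 12 (A↔C), site 14 (T↔C), site 15 (A↔C), site 21 (C↔T), site 23 (A↔C), site 28 (A↔G), site 29 (G↔T), site 30 (A↔C), site 34 (A↔G), site 36 (T↔A), site 39 (A↔G).
p = 14/40 = 0.350000.
d = −0.75 · ln(1 − (4/3)·0.350000) = −0.75 · ln(0.533333) = −0.75 · (-0.628609) = 0.4715.

0.4715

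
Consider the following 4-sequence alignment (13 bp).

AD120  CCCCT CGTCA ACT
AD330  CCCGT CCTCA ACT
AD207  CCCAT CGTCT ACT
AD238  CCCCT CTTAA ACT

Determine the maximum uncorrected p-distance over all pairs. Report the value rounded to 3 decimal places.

Pairwise Hamming distances:
  AD120 vs AD330: 2
  AD120 vs AD207: 2
  AD120 vs AD238: 2
  AD330 vs AD207: 3
  AD330 vs AD238: 3
  AD207 vs AD238: 4
The largest is 4 mismatches, between AD207 and AD238; p = 4/13 = 0.308.

0.308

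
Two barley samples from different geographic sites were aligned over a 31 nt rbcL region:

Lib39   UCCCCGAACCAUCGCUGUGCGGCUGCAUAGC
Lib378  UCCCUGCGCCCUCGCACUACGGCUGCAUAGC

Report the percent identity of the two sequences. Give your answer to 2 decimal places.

Mismatches occur at site 5 (C→U), site 7 (A→C), site 8 (A→G), site 11 (A→C), site 16 (U→A), site 17 (G→C), site 19 (G→A).
24 of the 31 sites match, so the percent identity is 24/31 × 100 = 77.42%.

77.42%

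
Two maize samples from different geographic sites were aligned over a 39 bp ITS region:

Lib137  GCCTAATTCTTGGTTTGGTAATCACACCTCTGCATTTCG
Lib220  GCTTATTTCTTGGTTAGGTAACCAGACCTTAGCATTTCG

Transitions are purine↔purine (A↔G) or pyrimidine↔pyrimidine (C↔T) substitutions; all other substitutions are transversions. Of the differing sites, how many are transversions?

The sequences differ at positions 3 (C/T, transition), 6 (A/T, transversion), 16 (T/A, transversion), 22 (T/C, transition), 25 (C/G, transversion), 30 (C/T, transition), 31 (T/A, transversion).
Of the 7 differences, 3 transitions and 4 transversions, so the answer is 4.

4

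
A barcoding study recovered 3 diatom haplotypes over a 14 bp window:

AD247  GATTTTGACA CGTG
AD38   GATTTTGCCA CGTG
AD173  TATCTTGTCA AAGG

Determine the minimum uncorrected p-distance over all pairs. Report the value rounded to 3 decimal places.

0.071

Pairwise Hamming distances:
  AD247 vs AD38: 1
  AD247 vs AD173: 6
  AD38 vs AD173: 6
The smallest is 1 mismatch, between AD247 and AD38; p = 1/14 = 0.071.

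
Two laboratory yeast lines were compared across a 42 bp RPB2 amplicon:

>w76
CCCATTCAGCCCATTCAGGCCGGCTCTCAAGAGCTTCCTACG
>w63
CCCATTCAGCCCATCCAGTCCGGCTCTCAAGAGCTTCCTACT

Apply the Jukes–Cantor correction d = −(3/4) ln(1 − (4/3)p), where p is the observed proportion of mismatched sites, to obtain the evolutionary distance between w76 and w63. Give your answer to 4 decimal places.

Differing sites — 15:T/C; 19:G/T; 42:G/T.
p = 3/42 = 0.071429.
d = −0.75 · ln(1 − (4/3)·0.071429) = −0.75 · ln(0.904761) = −0.75 · (-0.100084) = 0.0751.

0.0751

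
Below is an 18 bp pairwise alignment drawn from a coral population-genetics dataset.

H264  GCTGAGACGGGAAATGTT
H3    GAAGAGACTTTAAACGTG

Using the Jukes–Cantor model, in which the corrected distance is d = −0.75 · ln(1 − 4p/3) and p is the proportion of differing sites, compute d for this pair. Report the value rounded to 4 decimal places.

0.5482

The sequences differ at positions 2 (C/A), 3 (T/A), 9 (G/T), 10 (G/T), 11 (G/T), 15 (T/C), 18 (T/G).
p = 7/18 = 0.388889.
d = −0.75 · ln(1 − (4/3)·0.388889) = −0.75 · ln(0.481481) = −0.75 · (-0.730889) = 0.5482.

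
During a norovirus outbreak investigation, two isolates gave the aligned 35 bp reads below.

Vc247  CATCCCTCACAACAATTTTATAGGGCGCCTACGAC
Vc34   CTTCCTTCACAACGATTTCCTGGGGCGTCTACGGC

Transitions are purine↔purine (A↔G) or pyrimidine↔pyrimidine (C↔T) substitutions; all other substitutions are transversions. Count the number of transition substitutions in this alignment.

6

The sequences differ at positions 2 (A/T, transversion), 6 (C/T, transition), 14 (A/G, transition), 19 (T/C, transition), 20 (A/C, transversion), 22 (A/G, transition), 28 (C/T, transition), 34 (A/G, transition).
Of the 8 differences, 6 transitions and 2 transversions, so the answer is 6.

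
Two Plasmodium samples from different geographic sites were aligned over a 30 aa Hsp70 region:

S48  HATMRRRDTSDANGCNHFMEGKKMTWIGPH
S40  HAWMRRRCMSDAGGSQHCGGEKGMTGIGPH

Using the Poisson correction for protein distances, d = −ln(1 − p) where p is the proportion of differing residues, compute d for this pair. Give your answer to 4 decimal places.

Mismatches occur at site 3 (T↔W), site 8 (D↔C), site 9 (T↔M), site 13 (N↔G), site 15 (C↔S), site 16 (N↔Q), site 18 (F↔C), site 19 (M↔G), site 20 (E↔G), site 21 (G↔E), site 23 (K↔G), site 26 (W↔G).
p = 12/30 = 0.400000.
d = −ln(1 − 0.400000) = −ln(0.600000) = 0.5108.

0.5108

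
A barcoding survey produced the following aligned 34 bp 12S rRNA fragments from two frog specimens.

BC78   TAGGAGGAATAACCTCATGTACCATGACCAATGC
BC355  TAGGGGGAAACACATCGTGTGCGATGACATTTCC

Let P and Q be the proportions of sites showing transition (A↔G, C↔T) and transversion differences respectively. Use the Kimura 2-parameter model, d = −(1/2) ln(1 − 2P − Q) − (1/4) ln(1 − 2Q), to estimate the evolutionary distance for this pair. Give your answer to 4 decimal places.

0.4243

The sequences differ at positions 5 (A/G, transition), 10 (T/A, transversion), 11 (A/C, transversion), 14 (C/A, transversion), 17 (A/G, transition), 21 (A/G, transition), 23 (C/G, transversion), 29 (C/A, transversion), 30 (A/T, transversion), 31 (A/T, transversion), 33 (G/C, transversion).
Of the 11 differences, 3 transitions and 8 transversions over 34 sites: P = 3/34 = 0.088235, Q = 8/34 = 0.235294.
d = −0.5·ln(0.588236) − 0.25·ln(0.529412) = −0.5·(-0.530627) − 0.25·(-0.635988) = 0.4243.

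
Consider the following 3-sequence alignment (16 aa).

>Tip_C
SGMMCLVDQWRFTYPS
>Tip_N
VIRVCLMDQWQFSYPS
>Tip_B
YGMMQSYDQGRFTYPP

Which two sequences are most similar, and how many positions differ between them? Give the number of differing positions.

Pairwise Hamming distances:
  Tip_C vs Tip_N: 7
  Tip_C vs Tip_B: 6
  Tip_N vs Tip_B: 11
The smallest is 6, between Tip_C and Tip_B.

6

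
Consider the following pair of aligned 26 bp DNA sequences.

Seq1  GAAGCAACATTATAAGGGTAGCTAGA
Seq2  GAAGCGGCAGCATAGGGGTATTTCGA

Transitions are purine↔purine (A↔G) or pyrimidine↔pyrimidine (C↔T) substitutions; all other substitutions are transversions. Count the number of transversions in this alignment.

Mismatches occur at site 6 (A→G, transition), site 7 (A→G, transition), site 10 (T→G, transversion), site 11 (T→C, transition), site 15 (A→G, transition), site 21 (G→T, transversion), site 22 (C→T, transition), site 24 (A→C, transversion).
Of the 8 differences, 5 transitions and 3 transversions, so the answer is 3.

3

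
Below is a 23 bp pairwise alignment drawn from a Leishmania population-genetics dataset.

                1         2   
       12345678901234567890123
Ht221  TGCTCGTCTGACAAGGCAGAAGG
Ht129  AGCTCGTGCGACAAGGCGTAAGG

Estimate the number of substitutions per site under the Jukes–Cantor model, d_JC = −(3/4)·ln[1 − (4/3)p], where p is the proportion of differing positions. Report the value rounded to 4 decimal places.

0.2567

Differing sites — 1:T/A; 8:C/G; 9:T/C; 18:A/G; 19:G/T.
p = 5/23 = 0.217391.
d = −0.75 · ln(1 − (4/3)·0.217391) = −0.75 · ln(0.710145) = −0.75 · (-0.342286) = 0.2567.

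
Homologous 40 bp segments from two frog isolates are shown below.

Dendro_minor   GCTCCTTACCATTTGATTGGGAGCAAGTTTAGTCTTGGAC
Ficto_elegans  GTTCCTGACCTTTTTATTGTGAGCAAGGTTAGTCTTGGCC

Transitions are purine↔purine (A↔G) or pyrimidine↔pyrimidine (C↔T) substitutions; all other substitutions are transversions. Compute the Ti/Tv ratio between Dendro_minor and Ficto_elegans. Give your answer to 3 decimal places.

Differing sites — 2:C/T (Ti); 7:T/G (Tv); 11:A/T (Tv); 15:G/T (Tv); 20:G/T (Tv); 28:T/G (Tv); 39:A/C (Tv).
Of the 7 differences, 1 transition and 6 transversions, so Ti/Tv = 1/6 = 0.167.

0.167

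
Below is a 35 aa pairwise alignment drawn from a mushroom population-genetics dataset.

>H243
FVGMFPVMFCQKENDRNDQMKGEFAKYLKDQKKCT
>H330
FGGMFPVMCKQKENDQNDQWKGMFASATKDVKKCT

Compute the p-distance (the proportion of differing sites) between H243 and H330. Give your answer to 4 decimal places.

0.2857

Mismatches occur at site 2 (V/G), site 9 (F/C), site 10 (C/K), site 16 (R/Q), site 20 (M/W), site 23 (E/M), site 26 (K/S), site 27 (Y/A), site 28 (L/T), site 31 (Q/V).
There are 10 differences over 35 sites, so p = 10/35 = 0.2857.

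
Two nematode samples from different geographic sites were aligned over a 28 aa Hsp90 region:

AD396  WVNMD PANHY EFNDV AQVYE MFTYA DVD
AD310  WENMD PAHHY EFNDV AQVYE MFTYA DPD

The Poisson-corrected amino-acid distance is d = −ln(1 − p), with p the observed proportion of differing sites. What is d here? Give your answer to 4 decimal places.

0.1133

The sequences differ at positions 2 (V/E), 8 (N/H), 27 (V/P).
p = 3/28 = 0.107143.
d = −ln(1 − 0.107143) = −ln(0.892857) = 0.1133.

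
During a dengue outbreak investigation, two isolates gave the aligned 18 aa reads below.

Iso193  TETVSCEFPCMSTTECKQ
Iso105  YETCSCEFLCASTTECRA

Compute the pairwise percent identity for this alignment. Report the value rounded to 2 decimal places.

Mismatches occur at site 1 (T↔Y), site 4 (V↔C), site 9 (P↔L), site 11 (M↔A), site 17 (K↔R), site 18 (Q↔A).
12 of the 18 sites match, so the percent identity is 12/18 × 100 = 66.67%.

66.67%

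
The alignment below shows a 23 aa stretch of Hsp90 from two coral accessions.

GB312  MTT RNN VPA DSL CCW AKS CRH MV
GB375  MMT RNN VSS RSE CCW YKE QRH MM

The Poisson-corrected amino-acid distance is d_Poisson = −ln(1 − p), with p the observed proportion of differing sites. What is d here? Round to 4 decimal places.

0.4964

The sequences differ at positions 2 (T/M), 8 (P/S), 9 (A/S), 10 (D/R), 12 (L/E), 16 (A/Y), 18 (S/E), 19 (C/Q), 23 (V/M).
p = 9/23 = 0.391304.
d = −ln(1 − 0.391304) = −ln(0.608696) = 0.4964.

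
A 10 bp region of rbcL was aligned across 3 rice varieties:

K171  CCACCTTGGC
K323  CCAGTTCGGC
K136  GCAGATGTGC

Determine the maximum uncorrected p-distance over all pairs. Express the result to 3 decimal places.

Pairwise Hamming distances:
  K171 vs K323: 3
  K171 vs K136: 5
  K323 vs K136: 4
The largest is 5 mismatches, between K171 and K136; p = 5/10 = 0.500.

0.500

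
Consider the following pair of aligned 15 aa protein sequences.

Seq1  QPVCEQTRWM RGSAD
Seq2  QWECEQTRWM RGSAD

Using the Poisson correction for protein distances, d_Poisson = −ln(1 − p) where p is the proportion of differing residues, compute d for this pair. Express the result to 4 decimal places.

The sequences differ at positions 2 (P/W), 3 (V/E).
p = 2/15 = 0.133333.
d = −ln(1 − 0.133333) = −ln(0.866667) = 0.1431.

0.1431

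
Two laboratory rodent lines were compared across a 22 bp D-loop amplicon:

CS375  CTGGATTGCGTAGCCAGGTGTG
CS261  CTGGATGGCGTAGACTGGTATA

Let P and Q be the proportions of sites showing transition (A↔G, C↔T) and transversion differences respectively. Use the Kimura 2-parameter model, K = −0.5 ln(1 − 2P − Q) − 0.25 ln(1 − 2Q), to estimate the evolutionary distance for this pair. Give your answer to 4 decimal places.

0.2711

Differing sites — 7:T/G (Tv); 14:C/A (Tv); 16:A/T (Tv); 20:G/A (Ti); 22:G/A (Ti).
Of the 5 differences, 2 transitions and 3 transversions over 22 sites: P = 2/22 = 0.090909, Q = 3/22 = 0.136364.
d = −0.5·ln(0.681818) − 0.25·ln(0.727272) = −0.5·(-0.382993) − 0.25·(-0.318455) = 0.2711.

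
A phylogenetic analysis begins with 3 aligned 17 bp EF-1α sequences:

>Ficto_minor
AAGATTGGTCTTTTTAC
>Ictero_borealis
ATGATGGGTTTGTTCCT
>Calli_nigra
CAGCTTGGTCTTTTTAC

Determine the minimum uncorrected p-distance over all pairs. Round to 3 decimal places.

Pairwise Hamming distances:
  Ficto_minor vs Ictero_borealis: 7
  Ficto_minor vs Calli_nigra: 2
  Ictero_borealis vs Calli_nigra: 9
The smallest is 2 mismatches, between Ficto_minor and Calli_nigra; p = 2/17 = 0.118.

0.118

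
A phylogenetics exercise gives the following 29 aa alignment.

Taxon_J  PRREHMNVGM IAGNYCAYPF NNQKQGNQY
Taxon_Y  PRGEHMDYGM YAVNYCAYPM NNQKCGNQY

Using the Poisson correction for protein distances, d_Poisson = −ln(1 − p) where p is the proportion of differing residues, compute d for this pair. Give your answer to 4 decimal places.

0.2763

The sequences differ at positions 3 (R/G), 7 (N/D), 8 (V/Y), 11 (I/Y), 13 (G/V), 20 (F/M), 25 (Q/C).
p = 7/29 = 0.241379.
d = −ln(1 − 0.241379) = −ln(0.758621) = 0.2763.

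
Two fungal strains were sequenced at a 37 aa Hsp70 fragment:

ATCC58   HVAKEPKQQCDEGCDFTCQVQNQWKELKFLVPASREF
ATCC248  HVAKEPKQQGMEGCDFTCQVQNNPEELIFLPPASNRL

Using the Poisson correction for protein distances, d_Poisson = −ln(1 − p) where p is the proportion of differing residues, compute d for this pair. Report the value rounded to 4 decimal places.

0.3151

Mismatches occur at site 10 (C/G), site 11 (D/M), site 23 (Q/N), site 24 (W/P), site 25 (K/E), site 28 (K/I), site 31 (V/P), site 35 (R/N), site 36 (E/R), site 37 (F/L).
p = 10/37 = 0.270270.
d = −ln(1 − 0.270270) = −ln(0.729730) = 0.3151.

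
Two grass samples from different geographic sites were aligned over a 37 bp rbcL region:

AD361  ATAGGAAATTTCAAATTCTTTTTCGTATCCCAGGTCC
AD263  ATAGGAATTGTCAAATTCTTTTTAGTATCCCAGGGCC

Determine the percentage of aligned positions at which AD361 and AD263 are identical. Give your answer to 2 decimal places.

Differing sites — 8:A/T; 10:T/G; 24:C/A; 35:T/G.
33 of the 37 sites match, so the percent identity is 33/37 × 100 = 89.19%.

89.19%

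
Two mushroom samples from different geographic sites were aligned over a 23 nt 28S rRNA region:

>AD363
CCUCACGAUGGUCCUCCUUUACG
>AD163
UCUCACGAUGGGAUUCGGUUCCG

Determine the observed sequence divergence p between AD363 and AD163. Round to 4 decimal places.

The sequences differ at positions 1 (C/U), 12 (U/G), 13 (C/A), 14 (C/U), 17 (C/G), 18 (U/G), 21 (A/C).
There are 7 differences over 23 sites, so p = 7/23 = 0.3043.

0.3043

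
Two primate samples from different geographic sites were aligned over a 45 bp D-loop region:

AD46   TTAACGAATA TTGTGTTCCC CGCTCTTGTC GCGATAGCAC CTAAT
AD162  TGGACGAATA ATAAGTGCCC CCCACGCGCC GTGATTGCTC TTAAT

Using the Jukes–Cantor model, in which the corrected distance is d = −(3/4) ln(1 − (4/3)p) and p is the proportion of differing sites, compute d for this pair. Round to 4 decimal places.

0.4408

Mismatches occur at site 2 (T/G), site 3 (A/G), site 11 (T/A), site 13 (G/A), site 14 (T/A), site 17 (T/G), site 22 (G/C), site 24 (T/A), site 26 (T/G), site 27 (T/C), site 29 (T/C), site 32 (C/T), site 36 (A/T), site 39 (A/T), site 41 (C/T).
p = 15/45 = 0.333333.
d = −0.75 · ln(1 − (4/3)·0.333333) = −0.75 · ln(0.555556) = −0.75 · (-0.587786) = 0.4408.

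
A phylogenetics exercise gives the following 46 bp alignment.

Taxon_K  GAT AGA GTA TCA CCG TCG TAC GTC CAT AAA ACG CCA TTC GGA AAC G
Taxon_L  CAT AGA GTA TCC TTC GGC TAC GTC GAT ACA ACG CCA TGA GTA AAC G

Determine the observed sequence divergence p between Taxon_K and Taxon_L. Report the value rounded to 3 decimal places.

Mismatches occur at site 1 (G↔C), site 12 (A↔C), site 13 (C↔T), site 14 (C↔T), site 15 (G↔C), site 16 (T↔G), site 17 (C↔G), site 18 (G↔C), site 25 (C↔G), site 29 (A↔C), site 38 (T↔G), site 39 (C↔A), site 41 (G↔T).
There are 13 differences over 46 sites, so p = 13/46 = 0.283.

0.283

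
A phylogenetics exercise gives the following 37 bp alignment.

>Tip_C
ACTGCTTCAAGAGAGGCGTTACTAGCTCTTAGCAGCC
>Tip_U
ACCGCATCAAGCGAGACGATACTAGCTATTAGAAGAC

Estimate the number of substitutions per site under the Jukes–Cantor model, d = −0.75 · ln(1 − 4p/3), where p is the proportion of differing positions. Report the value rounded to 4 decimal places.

Mismatches occur at site 3 (T↔C), site 6 (T↔A), site 12 (A↔C), site 16 (G↔A), site 19 (T↔A), site 28 (C↔A), site 33 (C↔A), site 36 (C↔A).
p = 8/37 = 0.216216.
d = −0.75 · ln(1 − (4/3)·0.216216) = −0.75 · ln(0.711712) = −0.75 · (-0.340082) = 0.2551.

0.2551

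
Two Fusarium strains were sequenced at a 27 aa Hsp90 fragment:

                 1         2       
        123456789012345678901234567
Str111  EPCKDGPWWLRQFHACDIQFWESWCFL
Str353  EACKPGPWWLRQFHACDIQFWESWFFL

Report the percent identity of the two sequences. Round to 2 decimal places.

88.89%

The sequences differ at positions 2 (P/A), 5 (D/P), 25 (C/F).
24 of the 27 sites match, so the percent identity is 24/27 × 100 = 88.89%.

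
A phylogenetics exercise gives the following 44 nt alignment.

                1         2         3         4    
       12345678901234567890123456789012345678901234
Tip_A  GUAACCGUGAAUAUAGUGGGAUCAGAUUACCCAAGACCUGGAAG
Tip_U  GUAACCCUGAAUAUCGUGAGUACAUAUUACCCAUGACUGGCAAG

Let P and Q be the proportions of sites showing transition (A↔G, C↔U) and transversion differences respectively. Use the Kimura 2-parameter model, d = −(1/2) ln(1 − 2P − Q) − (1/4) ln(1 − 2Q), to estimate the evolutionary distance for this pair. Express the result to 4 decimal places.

Mismatches occur at site 7 (G→C, transversion), site 15 (A→C, transversion), site 19 (G→A, transition), site 21 (A→U, transversion), site 22 (U→A, transversion), site 25 (G→U, transversion), site 34 (A→U, transversion), site 38 (C→U, transition), site 39 (U→G, transversion), site 41 (G→C, transversion).
Of the 10 differences, 2 transitions and 8 transversions over 44 sites: P = 2/44 = 0.045455, Q = 8/44 = 0.181818.
d = −0.5·ln(0.727272) − 0.25·ln(0.636364) = −0.5·(-0.318455) − 0.25·(-0.451985) = 0.2722.

0.2722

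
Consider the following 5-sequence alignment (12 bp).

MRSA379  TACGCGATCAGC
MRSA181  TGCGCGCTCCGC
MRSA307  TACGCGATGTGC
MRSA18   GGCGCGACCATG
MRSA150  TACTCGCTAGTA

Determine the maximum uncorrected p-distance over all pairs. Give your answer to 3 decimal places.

0.667

Pairwise Hamming distances:
  MRSA379 vs MRSA181: 3
  MRSA379 vs MRSA307: 2
  MRSA379 vs MRSA18: 5
  MRSA379 vs MRSA150: 6
  MRSA181 vs MRSA307: 4
  MRSA181 vs MRSA18: 6
  MRSA181 vs MRSA150: 6
  MRSA307 vs MRSA18: 7
  MRSA307 vs MRSA150: 6
  MRSA18 vs MRSA150: 8
The largest is 8 mismatches, between MRSA18 and MRSA150; p = 8/12 = 0.667.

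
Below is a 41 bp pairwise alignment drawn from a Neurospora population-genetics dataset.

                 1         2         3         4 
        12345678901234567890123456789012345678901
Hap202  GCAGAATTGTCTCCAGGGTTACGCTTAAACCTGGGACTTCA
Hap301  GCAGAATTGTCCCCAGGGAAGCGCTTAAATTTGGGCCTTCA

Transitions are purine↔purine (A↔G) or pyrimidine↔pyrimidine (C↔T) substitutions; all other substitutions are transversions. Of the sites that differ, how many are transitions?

4

The sequences differ at positions 12 (T/C, transition), 19 (T/A, transversion), 20 (T/A, transversion), 21 (A/G, transition), 30 (C/T, transition), 31 (C/T, transition), 36 (A/C, transversion).
Of the 7 differences, 4 transitions and 3 transversions, so the answer is 4.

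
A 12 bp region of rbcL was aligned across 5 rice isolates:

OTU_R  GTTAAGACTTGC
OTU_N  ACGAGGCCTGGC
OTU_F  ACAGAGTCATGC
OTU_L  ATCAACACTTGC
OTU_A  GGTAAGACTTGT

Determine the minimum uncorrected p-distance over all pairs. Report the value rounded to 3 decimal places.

0.167

Pairwise Hamming distances:
  OTU_R vs OTU_N: 6
  OTU_R vs OTU_F: 6
  OTU_R vs OTU_L: 3
  OTU_R vs OTU_A: 2
  OTU_N vs OTU_F: 6
  OTU_N vs OTU_L: 6
  OTU_N vs OTU_A: 7
  OTU_F vs OTU_L: 6
  OTU_F vs OTU_A: 7
  OTU_L vs OTU_A: 5
The smallest is 2 mismatches, between OTU_R and OTU_A; p = 2/12 = 0.167.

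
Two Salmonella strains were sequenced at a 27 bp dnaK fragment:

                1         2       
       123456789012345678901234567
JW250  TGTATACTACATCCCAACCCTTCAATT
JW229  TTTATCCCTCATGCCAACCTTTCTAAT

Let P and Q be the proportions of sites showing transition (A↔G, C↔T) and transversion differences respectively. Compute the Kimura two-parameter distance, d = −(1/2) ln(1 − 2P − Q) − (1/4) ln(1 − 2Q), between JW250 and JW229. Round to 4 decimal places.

0.3783

Differing sites — 2:G/T (Tv); 6:A/C (Tv); 8:T/C (Ti); 9:A/T (Tv); 13:C/G (Tv); 20:C/T (Ti); 24:A/T (Tv); 26:T/A (Tv).
Of the 8 differences, 2 transitions and 6 transversions over 27 sites: P = 2/27 = 0.074074, Q = 6/27 = 0.222222.
d = −0.5·ln(0.629630) − 0.25·ln(0.555556) = −0.5·(-0.462623) − 0.25·(-0.587786) = 0.3783.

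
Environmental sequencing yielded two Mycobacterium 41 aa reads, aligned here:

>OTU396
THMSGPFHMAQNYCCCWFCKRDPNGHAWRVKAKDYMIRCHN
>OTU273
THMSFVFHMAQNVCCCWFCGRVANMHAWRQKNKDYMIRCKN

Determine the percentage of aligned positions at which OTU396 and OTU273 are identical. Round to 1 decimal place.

The sequences differ at positions 5 (G/F), 6 (P/V), 13 (Y/V), 20 (K/G), 22 (D/V), 23 (P/A), 25 (G/M), 30 (V/Q), 32 (A/N), 40 (H/K).
31 of the 41 sites match, so the percent identity is 31/41 × 100 = 75.6%.

75.6%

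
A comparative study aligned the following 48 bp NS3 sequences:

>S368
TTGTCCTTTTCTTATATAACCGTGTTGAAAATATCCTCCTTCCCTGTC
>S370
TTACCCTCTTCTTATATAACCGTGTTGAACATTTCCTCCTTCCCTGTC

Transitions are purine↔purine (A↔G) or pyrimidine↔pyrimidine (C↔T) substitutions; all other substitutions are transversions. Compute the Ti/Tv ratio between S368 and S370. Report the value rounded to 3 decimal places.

1.500

Mismatches occur at site 3 (G↔A, transition), site 4 (T↔C, transition), site 8 (T↔C, transition), site 30 (A↔C, transversion), site 33 (A↔T, transversion).
Of the 5 differences, 3 transitions and 2 transversions, so Ti/Tv = 3/2 = 1.500.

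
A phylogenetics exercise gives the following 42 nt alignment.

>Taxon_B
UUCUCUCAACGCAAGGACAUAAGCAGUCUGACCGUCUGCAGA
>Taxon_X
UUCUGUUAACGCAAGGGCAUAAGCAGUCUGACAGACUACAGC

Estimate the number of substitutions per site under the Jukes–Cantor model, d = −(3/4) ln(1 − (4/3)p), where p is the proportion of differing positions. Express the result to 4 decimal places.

The sequences differ at positions 5 (C/G), 7 (C/U), 17 (A/G), 33 (C/A), 35 (U/A), 38 (G/A), 42 (A/C).
p = 7/42 = 0.166667.
d = −0.75 · ln(1 − (4/3)·0.166667) = −0.75 · ln(0.777777) = −0.75 · (-0.251315) = 0.1885.

0.1885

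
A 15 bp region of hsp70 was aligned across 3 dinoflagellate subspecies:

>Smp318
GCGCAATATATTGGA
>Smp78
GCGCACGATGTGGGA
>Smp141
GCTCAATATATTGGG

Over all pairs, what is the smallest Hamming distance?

Pairwise Hamming distances:
  Smp318 vs Smp78: 4
  Smp318 vs Smp141: 2
  Smp78 vs Smp141: 6
The smallest is 2, between Smp318 and Smp141.

2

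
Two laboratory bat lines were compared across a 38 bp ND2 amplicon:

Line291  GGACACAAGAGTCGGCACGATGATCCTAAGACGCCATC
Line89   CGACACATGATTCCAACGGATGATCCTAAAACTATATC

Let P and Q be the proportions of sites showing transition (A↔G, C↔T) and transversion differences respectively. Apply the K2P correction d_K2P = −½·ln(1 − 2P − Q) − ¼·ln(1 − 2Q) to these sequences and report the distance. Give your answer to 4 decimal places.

The sequences differ at positions 1 (G/C, transversion), 8 (A/T, transversion), 11 (G/T, transversion), 14 (G/C, transversion), 15 (G/A, transition), 16 (C/A, transversion), 17 (A/C, transversion), 18 (C/G, transversion), 30 (G/A, transition), 33 (G/T, transversion), 34 (C/A, transversion), 35 (C/T, transition).
Of the 12 differences, 3 transitions and 9 transversions over 38 sites: P = 3/38 = 0.078947, Q = 9/38 = 0.236842.
d = −0.5·ln(0.605264) − 0.25·ln(0.526316) = −0.5·(-0.502091) − 0.25·(-0.641853) = 0.4115.

0.4115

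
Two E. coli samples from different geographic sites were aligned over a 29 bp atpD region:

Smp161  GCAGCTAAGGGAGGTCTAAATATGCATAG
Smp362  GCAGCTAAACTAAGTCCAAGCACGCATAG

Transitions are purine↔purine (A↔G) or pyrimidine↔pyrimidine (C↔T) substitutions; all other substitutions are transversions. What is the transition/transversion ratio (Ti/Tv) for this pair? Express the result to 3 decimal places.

3.000

Mismatches occur at site 9 (G↔A, transition), site 10 (G↔C, transversion), site 11 (G↔T, transversion), site 13 (G↔A, transition), site 17 (T↔C, transition), site 20 (A↔G, transition), site 21 (T↔C, transition), site 23 (T↔C, transition).
Of the 8 differences, 6 transitions and 2 transversions, so Ti/Tv = 6/2 = 3.000.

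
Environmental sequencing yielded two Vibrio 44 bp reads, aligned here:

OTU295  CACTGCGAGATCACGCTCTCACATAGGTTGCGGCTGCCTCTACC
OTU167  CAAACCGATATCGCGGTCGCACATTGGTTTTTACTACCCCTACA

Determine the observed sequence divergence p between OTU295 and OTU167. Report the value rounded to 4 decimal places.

0.3409

The sequences differ at positions 3 (C/A), 4 (T/A), 5 (G/C), 9 (G/T), 13 (A/G), 16 (C/G), 19 (T/G), 25 (A/T), 30 (G/T), 31 (C/T), 32 (G/T), 33 (G/A), 36 (G/A), 39 (T/C), 44 (C/A).
There are 15 differences over 44 sites, so p = 15/44 = 0.3409.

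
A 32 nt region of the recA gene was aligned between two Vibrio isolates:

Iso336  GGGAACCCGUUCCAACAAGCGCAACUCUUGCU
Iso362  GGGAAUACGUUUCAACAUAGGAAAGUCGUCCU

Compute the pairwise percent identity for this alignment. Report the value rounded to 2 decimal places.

Mismatches occur at site 6 (C/U), site 7 (C/A), site 12 (C/U), site 18 (A/U), site 19 (G/A), site 20 (C/G), site 22 (C/A), site 25 (C/G), site 28 (U/G), site 30 (G/C).
22 of the 32 sites match, so the percent identity is 22/32 × 100 = 68.75%.

68.75%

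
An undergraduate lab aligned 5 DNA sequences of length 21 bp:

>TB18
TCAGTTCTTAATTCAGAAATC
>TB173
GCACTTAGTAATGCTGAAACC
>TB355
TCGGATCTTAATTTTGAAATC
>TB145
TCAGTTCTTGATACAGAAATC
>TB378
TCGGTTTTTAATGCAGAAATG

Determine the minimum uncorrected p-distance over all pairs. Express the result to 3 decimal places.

0.095

Pairwise Hamming distances:
  TB18 vs TB173: 7
  TB18 vs TB355: 4
  TB18 vs TB145: 2
  TB18 vs TB378: 4
  TB173 vs TB355: 9
  TB173 vs TB145: 8
  TB173 vs TB378: 8
  TB355 vs TB145: 6
  TB355 vs TB378: 6
  TB145 vs TB378: 5
The smallest is 2 mismatches, between TB18 and TB145; p = 2/21 = 0.095.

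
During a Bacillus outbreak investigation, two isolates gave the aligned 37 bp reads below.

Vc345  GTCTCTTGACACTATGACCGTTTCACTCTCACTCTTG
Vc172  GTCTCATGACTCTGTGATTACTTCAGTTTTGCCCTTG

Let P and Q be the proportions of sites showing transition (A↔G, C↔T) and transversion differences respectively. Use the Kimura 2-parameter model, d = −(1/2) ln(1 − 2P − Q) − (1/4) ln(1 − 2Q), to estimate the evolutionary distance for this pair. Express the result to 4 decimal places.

0.4634

Mismatches occur at site 6 (T↔A, transversion), site 11 (A↔T, transversion), site 14 (A↔G, transition), site 18 (C↔T, transition), site 19 (C↔T, transition), site 20 (G↔A, transition), site 21 (T↔C, transition), site 26 (C↔G, transversion), site 28 (C↔T, transition), site 30 (C↔T, transition), site 31 (A↔G, transition), site 33 (T↔C, transition).
Of the 12 differences, 9 transitions and 3 transversions over 37 sites: P = 9/37 = 0.243243, Q = 3/37 = 0.081081.
d = −0.5·ln(0.432433) − 0.25·ln(0.837838) = −0.5·(-0.838328) − 0.25·(-0.176931) = 0.4634.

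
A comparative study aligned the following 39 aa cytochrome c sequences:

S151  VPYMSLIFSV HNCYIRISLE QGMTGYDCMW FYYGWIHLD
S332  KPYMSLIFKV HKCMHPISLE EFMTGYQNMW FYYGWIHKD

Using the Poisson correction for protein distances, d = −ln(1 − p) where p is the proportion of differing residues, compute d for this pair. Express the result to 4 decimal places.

0.3314

Mismatches occur at site 1 (V→K), site 9 (S→K), site 12 (N→K), site 14 (Y→M), site 15 (I→H), site 16 (R→P), site 21 (Q→E), site 22 (G→F), site 27 (D→Q), site 28 (C→N), site 38 (L→K).
p = 11/39 = 0.282051.
d = −ln(1 − 0.282051) = −ln(0.717949) = 0.3314.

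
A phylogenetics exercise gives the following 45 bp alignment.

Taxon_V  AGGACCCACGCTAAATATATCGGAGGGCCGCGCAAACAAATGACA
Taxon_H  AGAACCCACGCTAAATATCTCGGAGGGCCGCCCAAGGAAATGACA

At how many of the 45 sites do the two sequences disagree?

5

The sequences differ at positions 3 (G/A), 19 (A/C), 32 (G/C), 36 (A/G), 37 (C/G).
That gives 5 mismatches out of 45 aligned sites, so the Hamming distance is 5.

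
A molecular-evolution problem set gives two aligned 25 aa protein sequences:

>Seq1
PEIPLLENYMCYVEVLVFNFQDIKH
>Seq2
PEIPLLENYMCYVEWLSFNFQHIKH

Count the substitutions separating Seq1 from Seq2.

3

The sequences differ at positions 15 (V/W), 17 (V/S), 22 (D/H).
That gives 3 mismatches out of 25 aligned sites, so the Hamming distance is 3.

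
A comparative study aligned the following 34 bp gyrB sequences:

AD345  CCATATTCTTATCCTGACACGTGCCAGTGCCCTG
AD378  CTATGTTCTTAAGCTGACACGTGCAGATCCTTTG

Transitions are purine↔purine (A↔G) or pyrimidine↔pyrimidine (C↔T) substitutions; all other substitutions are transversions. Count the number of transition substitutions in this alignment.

6

The sequences differ at positions 2 (C/T, transition), 5 (A/G, transition), 12 (T/A, transversion), 13 (C/G, transversion), 25 (C/A, transversion), 26 (A/G, transition), 27 (G/A, transition), 29 (G/C, transversion), 31 (C/T, transition), 32 (C/T, transition).
Of the 10 differences, 6 transitions and 4 transversions, so the answer is 6.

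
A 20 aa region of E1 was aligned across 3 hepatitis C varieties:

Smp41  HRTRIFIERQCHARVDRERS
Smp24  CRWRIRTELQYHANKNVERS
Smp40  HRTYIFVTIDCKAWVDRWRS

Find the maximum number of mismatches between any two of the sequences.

15

Pairwise Hamming distances:
  Smp41 vs Smp24: 10
  Smp41 vs Smp40: 8
  Smp24 vs Smp40: 15
The largest is 15, between Smp24 and Smp40.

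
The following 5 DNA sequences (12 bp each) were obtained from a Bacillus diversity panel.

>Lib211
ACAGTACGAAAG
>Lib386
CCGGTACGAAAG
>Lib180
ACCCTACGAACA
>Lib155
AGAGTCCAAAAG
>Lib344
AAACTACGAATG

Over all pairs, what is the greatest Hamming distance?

Pairwise Hamming distances:
  Lib211 vs Lib386: 2
  Lib211 vs Lib180: 4
  Lib211 vs Lib155: 3
  Lib211 vs Lib344: 3
  Lib386 vs Lib180: 5
  Lib386 vs Lib155: 5
  Lib386 vs Lib344: 5
  Lib180 vs Lib155: 7
  Lib180 vs Lib344: 4
  Lib155 vs Lib344: 5
The largest is 7, between Lib180 and Lib155.

7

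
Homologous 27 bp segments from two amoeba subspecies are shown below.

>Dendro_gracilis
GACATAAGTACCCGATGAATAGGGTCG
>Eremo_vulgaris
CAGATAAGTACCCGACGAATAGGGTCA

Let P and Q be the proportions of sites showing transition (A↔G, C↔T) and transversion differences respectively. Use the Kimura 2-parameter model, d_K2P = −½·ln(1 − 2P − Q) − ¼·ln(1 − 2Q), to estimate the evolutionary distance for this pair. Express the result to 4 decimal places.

Mismatches occur at site 1 (G→C, transversion), site 3 (C→G, transversion), site 16 (T→C, transition), site 27 (G→A, transition).
Of the 4 differences, 2 transitions and 2 transversions over 27 sites: P = 2/27 = 0.074074, Q = 2/27 = 0.074074.
d = −0.5·ln(0.777778) − 0.25·ln(0.851852) = −0.5·(-0.251314) − 0.25·(-0.160342) = 0.1657.

0.1657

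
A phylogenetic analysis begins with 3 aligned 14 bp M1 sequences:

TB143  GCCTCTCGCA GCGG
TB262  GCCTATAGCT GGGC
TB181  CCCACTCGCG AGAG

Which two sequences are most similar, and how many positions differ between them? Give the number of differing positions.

5

Pairwise Hamming distances:
  TB143 vs TB262: 5
  TB143 vs TB181: 6
  TB262 vs TB181: 8
The smallest is 5, between TB143 and TB262.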